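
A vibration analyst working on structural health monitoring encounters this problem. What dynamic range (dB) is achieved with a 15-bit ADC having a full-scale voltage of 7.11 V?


Dynamic range from full-scale to LSB:
V_min = V_max / 2^bits = 7.11 / 2^15
DR = 20 * log10(V_max / V_min)
   = 20 * log10(2^15)
   = 20 * 15 * log10(2)
   = 90.31 dB

90.31 dB


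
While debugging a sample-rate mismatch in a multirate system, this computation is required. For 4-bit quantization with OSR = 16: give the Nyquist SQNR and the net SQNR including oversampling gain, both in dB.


Step 1 — baseline SQNR at Nyquist:
SQNR_base = 6.02*N + 1.76
          = 6.02*4 + 1.76
          = 25.84 dB

Step 2 — oversampling processing gain:
G = 10*log10(OSR) = 10*log10(16) = 12.04 dB

Step 3 — total:
SQNR_total = 25.84 + 12.04 = 37.88 dB

Base SQNR = 25.84 dB; oversampled SQNR = 37.88 dB


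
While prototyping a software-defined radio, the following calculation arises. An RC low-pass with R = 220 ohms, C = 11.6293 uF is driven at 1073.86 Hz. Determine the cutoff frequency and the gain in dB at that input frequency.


Step 1 — cutoff frequency:
fc = 1 / (2*pi*R*C)
C = 11.6293 uF = 1.16293e-05 F
fc = 1 / (2*pi*220*1.16293e-05)
   = 62.2077 Hz

Step 2 — magnitude at f = 1073.86 Hz:
|H(f)| = 1 / sqrt(1 + (f/fc)^2)
f/fc = 1073.86 / 62.2077 = 17.262493
|H| = 1 / sqrt(1 + 297.993665) = 0.0578321
|H|_dB = 20*log10(0.0578321) = -24.76 dB

fc = 62.2077 Hz; |H(1073.86 Hz)| = -24.76 dB


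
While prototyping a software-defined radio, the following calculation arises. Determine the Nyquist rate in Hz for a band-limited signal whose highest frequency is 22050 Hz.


The Nyquist rate is twice the maximum frequency component.
fs_min = 2 * fmax
      = 2 * 22050
      = 44100 Hz

44100


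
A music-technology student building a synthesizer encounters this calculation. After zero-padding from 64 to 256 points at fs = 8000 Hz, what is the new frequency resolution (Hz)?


Frequency resolution after zero-padding:
N_padded = 64 * 4 = 256
df = fs / N_padded
   = 8000 / 256
   = 31.25 Hz

31.25 Hz


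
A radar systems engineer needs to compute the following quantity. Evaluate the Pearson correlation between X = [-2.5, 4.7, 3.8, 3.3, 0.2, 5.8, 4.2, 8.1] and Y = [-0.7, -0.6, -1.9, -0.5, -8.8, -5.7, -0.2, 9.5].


Pearson correlation coefficient (population):
r = cov(X,Y) / (std(X) * std(Y))
Mean X = 3.45, Mean Y = -1.1125
Cov(X,Y) = 7.756875
Std(X) = 3.069609, Std(Y) = 4.937468
r = 0.5118

0.5118


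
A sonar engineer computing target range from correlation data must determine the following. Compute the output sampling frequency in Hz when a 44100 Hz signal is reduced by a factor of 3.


Decimation reduces the sample rate:
fs_out = fs_in / M
       = 44100 / 3
       = 14700.0 Hz

14700.0 Hz


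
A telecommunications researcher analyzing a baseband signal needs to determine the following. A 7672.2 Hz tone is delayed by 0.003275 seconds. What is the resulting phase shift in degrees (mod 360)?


Phase shift from frequency and time delay:
phi = 360 * f * t_delay
    = 360 * 7672.2 * 0.003275
    = 9045.52 degrees
    mod 360 = 45.52 degrees

45.52 degrees


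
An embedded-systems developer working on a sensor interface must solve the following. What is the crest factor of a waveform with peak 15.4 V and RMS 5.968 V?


Crest factor is the ratio of peak to RMS:
CF = V_peak / V_rms
   = 15.4 / 5.968
   = 2.5804

2.5804


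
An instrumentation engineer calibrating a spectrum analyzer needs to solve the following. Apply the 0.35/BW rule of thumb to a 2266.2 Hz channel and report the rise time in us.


Rise time from bandwidth relationship:
tr = 0.35 / BW
   = 0.35 / 2266.2
   = 0.0001544435619 s
   = 154.4436 us

154.4436 us


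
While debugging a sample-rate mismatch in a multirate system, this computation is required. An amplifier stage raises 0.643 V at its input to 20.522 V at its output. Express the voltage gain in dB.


Voltage gain in dB:
G = 20 * log10(Vout / Vin)
  = 20 * log10(20.522 / 0.643)
  = 20 * log10(31.916019)
  = 20 * 1.504009
  = 30.08 dB

30.08 dB


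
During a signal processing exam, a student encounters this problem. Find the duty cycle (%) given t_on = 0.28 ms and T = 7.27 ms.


Duty cycle as a percentage:
DC = (t_on / T) * 100
   = (0.28 / 7.27) * 100
   = 0.038514 * 100
   = 3.85 %

3.85 %


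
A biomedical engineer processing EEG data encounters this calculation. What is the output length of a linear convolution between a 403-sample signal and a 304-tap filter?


Linear convolution output length:
L = N + M - 1
  = 403 + 304 - 1
  = 706 samples

706


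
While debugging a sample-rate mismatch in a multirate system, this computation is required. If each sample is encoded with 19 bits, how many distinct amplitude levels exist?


Number of quantization levels = 2^N
= 2^19
= 524288

524288


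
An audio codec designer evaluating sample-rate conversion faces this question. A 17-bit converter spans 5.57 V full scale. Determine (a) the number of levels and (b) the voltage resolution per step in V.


Step 1 — number of quantization levels:
L = 2^N = 2^17 = 131072

Step 2 — LSB step size:
delta = Vfs / L
      = 5.57 / 131072
      = 4.25e-05 V

Levels = 131072; step size = 4.25e-05 V


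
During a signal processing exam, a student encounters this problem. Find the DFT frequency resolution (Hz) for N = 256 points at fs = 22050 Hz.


DFT frequency resolution:
df = fs / N
   = 22050 / 256
   = 86.1328 Hz

86.1328 Hz


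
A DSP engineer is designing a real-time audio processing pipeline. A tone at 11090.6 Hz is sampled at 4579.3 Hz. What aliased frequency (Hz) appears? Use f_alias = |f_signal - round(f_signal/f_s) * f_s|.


Compute the nearest integer multiple of fs to the signal:
n = round(11090.6 / 4579.3) = 2
f_alias = |11090.6 - 2 * 4579.3|
        = |11090.6 - 9158.6|
        = 1932.0 Hz

1932.0


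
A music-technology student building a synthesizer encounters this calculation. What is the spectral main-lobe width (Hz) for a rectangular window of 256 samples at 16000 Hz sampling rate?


Main lobe width for a rectangular window:
Width = 2 * fs / N
      = 2 * 16000 / 256
      = 32000 / 256
      = 125.0 Hz

125.0 Hz


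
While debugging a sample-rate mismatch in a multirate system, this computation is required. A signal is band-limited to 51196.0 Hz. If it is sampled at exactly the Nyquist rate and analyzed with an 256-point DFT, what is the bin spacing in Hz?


Step 1 — Nyquist sampling rate:
fs = 2 * fmax = 2 * 51196.0 = 102392.0 Hz

Step 2 — DFT bin spacing:
df = fs / N = 102392.0 / 256 = 399.9688 Hz

399.9688 Hz


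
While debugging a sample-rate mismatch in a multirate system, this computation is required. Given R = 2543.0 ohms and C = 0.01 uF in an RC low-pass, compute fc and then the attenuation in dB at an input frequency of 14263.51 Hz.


Step 1 — cutoff frequency:
fc = 1 / (2*pi*R*C)
C = 0.01 uF = 1e-08 F
fc = 1 / (2*pi*2543.0*1e-08)
   = 6258.551 Hz

Step 2 — magnitude at f = 14263.51 Hz:
|H(f)| = 1 / sqrt(1 + (f/fc)^2)
f/fc = 14263.51 / 6258.551 = 2.279044
|H| = 1 / sqrt(1 + 5.194042) = 0.4018028
|H|_dB = 20*log10(0.4018028) = -7.92 dB

fc = 6258.551 Hz; |H(14263.51 Hz)| = -7.92 dB


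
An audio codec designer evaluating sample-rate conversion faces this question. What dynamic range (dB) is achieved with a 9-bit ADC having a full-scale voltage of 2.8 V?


Dynamic range from full-scale to LSB:
V_min = V_max / 2^bits = 2.8 / 2^9
DR = 20 * log10(V_max / V_min)
   = 20 * log10(2^9)
   = 20 * 9 * log10(2)
   = 54.19 dB

54.19 dB


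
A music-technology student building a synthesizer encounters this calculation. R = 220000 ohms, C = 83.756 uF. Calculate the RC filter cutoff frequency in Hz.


Cutoff frequency of a first-order RC filter:
fc = 1 / (2 * pi * R * C)
C = 83.756 uF = 8.3756e-05 F
fc = 1 / (2 * pi * 220000 * 8.3756e-05)
   = 1 / 115.77598308939
   = 0.008637 Hz

0.008637 Hz


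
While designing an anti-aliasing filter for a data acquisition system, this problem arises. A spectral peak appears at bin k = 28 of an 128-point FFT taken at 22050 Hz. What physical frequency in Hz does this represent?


Frequency of DFT bin k:
f_k = k * fs / N
    = 28 * 22050 / 128
    = 617400 / 128
    = 4823.438 Hz

4823.438 Hz


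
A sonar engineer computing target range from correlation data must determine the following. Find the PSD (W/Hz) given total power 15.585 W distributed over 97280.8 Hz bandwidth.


Power spectral density:
PSD = P / BW
    = 15.585 / 97280.8
    = 0.00016021 W/Hz

0.00016021 W/Hz


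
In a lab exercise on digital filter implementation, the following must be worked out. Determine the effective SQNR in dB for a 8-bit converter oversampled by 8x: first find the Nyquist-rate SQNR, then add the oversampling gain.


Step 1 — baseline SQNR at Nyquist:
SQNR_base = 6.02*N + 1.76
          = 6.02*8 + 1.76
          = 49.92 dB

Step 2 — oversampling processing gain:
G = 10*log10(OSR) = 10*log10(8) = 9.03 dB

Step 3 — total:
SQNR_total = 49.92 + 9.03 = 58.95 dB

Base SQNR = 49.92 dB; oversampled SQNR = 58.95 dB


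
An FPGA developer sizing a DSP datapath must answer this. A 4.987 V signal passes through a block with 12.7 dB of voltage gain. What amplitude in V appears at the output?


Output voltage from dB gain:
V_out = V_in * 10^(gain_dB / 20)
      = 4.987 * 10^(12.7 / 20)
      = 4.987 * 4.315191
      = 21.5199 V

21.5199 V


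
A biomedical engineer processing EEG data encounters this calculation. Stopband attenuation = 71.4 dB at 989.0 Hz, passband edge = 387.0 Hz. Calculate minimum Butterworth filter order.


Butterworth filter order formula:
n = log10(10^(A/10) - 1) / (2 * log10(f_stop/f_pass))
10^(71.4/10) - 1 = 13803841.646
f_stop/f_pass = 989.0 / 387.0 = 2.5556
n = 8.7611 -> ceil = 9

9


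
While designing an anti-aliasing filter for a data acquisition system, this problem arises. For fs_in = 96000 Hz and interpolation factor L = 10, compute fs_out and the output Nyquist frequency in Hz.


Step 1 — output sample rate after interpolation by L:
fs_out = L * fs_in = 10 * 96000 = 960000 Hz

Step 2 — Nyquist frequency of the output stream:
f_Nyq = fs_out / 2 = 960000 / 2 = 480000.0 Hz

fs_out = 960000 Hz; f_Nyquist = 480000.0 Hz


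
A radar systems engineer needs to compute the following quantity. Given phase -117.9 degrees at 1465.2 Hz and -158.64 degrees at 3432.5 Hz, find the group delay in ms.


Group delay from phase difference:
tau = -d(phi)/d(omega)
d(phi) = -40.74 deg = -0.711047 rad
d(omega) = 2*pi*(3432.5 - 1465.2) = 12360.9105 rad/s
tau = -(-0.711047) / 12360.9105
    = 0.0575 ms

0.0575 ms


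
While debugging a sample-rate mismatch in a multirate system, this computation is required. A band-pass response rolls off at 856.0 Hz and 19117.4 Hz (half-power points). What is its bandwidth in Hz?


Bandwidth is the difference of -3dB frequencies:
BW = f_high - f_low
   = 19117.4 - 856.0
   = 18261.4 Hz

18261.4 Hz


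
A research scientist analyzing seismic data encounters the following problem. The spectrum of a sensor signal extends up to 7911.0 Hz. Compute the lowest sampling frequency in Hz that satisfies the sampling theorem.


The Nyquist rate is twice the maximum frequency component.
fs_min = 2 * fmax
      = 2 * 7911.0
      = 15822.0 Hz

15822.0


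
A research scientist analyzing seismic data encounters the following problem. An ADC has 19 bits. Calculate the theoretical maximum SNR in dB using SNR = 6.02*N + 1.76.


Theoretical SNR for a full-scale sinusoid:
SNR = 6.02 * N + 1.76
    = 6.02 * 19 + 1.76
    = 114.38 + 1.76
    = 116.14 dB

116.14 dB


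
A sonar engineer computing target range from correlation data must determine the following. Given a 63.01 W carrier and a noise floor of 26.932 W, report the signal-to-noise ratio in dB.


SNR in decibels:
SNR = 10 * log10(Ps / Pn)
    = 10 * log10(63.01 / 26.932)
    = 10 * log10(2.3396)
    = 10 * 0.3691
    = 3.69 dB

3.69 dB


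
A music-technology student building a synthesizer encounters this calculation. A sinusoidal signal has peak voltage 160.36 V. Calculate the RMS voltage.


RMS voltage for a sinusoidal waveform:
V_rms = V_peak / sqrt(2)
      = 160.36 / 1.414214
      = 113.392 V

113.392 V


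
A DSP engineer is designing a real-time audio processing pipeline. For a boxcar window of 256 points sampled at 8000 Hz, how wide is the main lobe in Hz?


Main lobe width for a rectangular window:
Width = 2 * fs / N
      = 2 * 8000 / 256
      = 16000 / 256
      = 62.5 Hz

62.5 Hz


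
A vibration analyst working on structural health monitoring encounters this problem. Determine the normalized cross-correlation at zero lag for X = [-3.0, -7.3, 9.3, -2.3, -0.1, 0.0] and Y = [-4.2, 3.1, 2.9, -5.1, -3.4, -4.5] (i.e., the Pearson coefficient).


Pearson correlation coefficient (population):
r = cov(X,Y) / (std(X) * std(Y))
Mean X = -0.5667, Mean Y = -1.8667
Cov(X,Y) = 3.777222
Std(X) = 5.035761, Std(Y) = 3.477867
r = 0.2157

0.2157


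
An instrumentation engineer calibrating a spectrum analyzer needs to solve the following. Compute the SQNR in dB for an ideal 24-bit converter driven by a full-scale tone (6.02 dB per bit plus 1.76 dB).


Theoretical SNR for a full-scale sinusoid:
SNR = 6.02 * N + 1.76
    = 6.02 * 24 + 1.76
    = 144.48 + 1.76
    = 146.24 dB

146.24 dB


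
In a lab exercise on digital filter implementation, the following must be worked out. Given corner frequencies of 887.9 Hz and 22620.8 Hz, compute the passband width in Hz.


Bandwidth is the difference of -3dB frequencies:
BW = f_high - f_low
   = 22620.8 - 887.9
   = 21732.9 Hz

21732.9 Hz


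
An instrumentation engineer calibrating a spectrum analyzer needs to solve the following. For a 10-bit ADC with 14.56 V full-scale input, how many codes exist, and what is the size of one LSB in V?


Step 1 — number of quantization levels:
L = 2^N = 2^10 = 1024

Step 2 — LSB step size:
delta = Vfs / L
      = 14.56 / 1024
      = 0.01421875 V

Levels = 1024; step size = 0.01421875 V


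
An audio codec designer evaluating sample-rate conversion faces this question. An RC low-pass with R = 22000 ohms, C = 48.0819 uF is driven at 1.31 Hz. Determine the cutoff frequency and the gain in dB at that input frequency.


Step 1 — cutoff frequency:
fc = 1 / (2*pi*R*C)
C = 48.0819 uF = 4.80819e-05 F
fc = 1 / (2*pi*22000*4.80819e-05)
   = 0.150458 Hz

Step 2 — magnitude at f = 1.31 Hz:
|H(f)| = 1 / sqrt(1 + (f/fc)^2)
f/fc = 1.31 / 0.150458 = 8.706749
|H| = 1 / sqrt(1 + 75.807478) = 0.1141033
|H|_dB = 20*log10(0.1141033) = -18.85 dB

fc = 0.150458 Hz; |H(1.31 Hz)| = -18.85 dB


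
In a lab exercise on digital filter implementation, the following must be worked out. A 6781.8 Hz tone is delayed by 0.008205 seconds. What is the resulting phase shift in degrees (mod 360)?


Phase shift from frequency and time delay:
phi = 360 * f * t_delay
    = 360 * 6781.8 * 0.008205
    = 20032.08 degrees
    mod 360 = 232.08 degrees

232.08 degrees


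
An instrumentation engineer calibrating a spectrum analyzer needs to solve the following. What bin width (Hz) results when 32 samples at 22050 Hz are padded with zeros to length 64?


Frequency resolution after zero-padding:
N_padded = 32 * 2 = 64
df = fs / N_padded
   = 22050 / 64
   = 344.5312 Hz

344.5312 Hz


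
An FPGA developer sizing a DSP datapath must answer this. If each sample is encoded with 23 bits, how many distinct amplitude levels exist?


Number of quantization levels = 2^N
= 2^23
= 8388608

8388608


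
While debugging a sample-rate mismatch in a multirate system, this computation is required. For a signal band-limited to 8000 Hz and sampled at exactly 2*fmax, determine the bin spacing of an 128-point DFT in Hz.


Step 1 — Nyquist sampling rate:
fs = 2 * fmax = 2 * 8000 = 16000 Hz

Step 2 — DFT bin spacing:
df = fs / N = 16000 / 128 = 125.0 Hz

125.0 Hz


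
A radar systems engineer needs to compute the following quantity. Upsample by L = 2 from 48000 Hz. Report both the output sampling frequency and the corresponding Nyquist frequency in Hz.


Step 1 — output sample rate after interpolation by L:
fs_out = L * fs_in = 2 * 48000 = 96000 Hz

Step 2 — Nyquist frequency of the output stream:
f_Nyq = fs_out / 2 = 96000 / 2 = 48000.0 Hz

fs_out = 96000 Hz; f_Nyquist = 48000.0 Hz


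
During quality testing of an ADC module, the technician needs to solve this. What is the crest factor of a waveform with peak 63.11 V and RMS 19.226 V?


Crest factor is the ratio of peak to RMS:
CF = V_peak / V_rms
   = 63.11 / 19.226
   = 3.2825

3.2825


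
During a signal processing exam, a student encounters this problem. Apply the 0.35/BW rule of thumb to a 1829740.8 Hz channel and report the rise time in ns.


Rise time from bandwidth relationship:
tr = 0.35 / BW
   = 0.35 / 1829740.8
   = 1.912839239e-07 s
   = 191.2839 ns

191.2839 ns


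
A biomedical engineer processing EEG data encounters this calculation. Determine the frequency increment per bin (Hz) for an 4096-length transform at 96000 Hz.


DFT frequency resolution:
df = fs / N
   = 96000 / 4096
   = 23.4375 Hz

23.4375 Hz


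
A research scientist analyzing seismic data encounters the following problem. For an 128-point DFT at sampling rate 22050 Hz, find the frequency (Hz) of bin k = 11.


Frequency of DFT bin k:
f_k = k * fs / N
    = 11 * 22050 / 128
    = 242550 / 128
    = 1894.922 Hz

1894.922 Hz


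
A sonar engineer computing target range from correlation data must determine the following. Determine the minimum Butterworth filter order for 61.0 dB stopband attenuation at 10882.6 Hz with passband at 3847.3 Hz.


Butterworth filter order formula:
n = log10(10^(A/10) - 1) / (2 * log10(f_stop/f_pass))
10^(61.0/10) - 1 = 1258924.4118
f_stop/f_pass = 10882.6 / 3847.3 = 2.8286
n = 6.7541 -> ceil = 7

7


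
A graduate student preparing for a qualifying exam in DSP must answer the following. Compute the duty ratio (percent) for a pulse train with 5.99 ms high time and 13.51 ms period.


Duty cycle as a percentage:
DC = (t_on / T) * 100
   = (5.99 / 13.51) * 100
   = 0.443375 * 100
   = 44.34 %

44.34 %


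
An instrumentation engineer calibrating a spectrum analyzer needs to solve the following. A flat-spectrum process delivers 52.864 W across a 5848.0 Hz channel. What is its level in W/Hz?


Power spectral density:
PSD = P / BW
    = 52.864 / 5848.0
    = 0.00903967 W/Hz

0.00903967 W/Hz


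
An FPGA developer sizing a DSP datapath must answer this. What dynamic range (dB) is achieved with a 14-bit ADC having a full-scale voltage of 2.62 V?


Dynamic range from full-scale to LSB:
V_min = V_max / 2^bits = 2.62 / 2^14
DR = 20 * log10(V_max / V_min)
   = 20 * log10(2^14)
   = 20 * 14 * log10(2)
   = 84.29 dB

84.29 dB


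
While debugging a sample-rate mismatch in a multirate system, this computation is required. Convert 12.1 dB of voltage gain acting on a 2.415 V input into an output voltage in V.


Output voltage from dB gain:
V_out = V_in * 10^(gain_dB / 20)
      = 2.415 * 10^(12.1 / 20)
      = 2.415 * 4.02717
      = 9.7256 V

9.7256 V


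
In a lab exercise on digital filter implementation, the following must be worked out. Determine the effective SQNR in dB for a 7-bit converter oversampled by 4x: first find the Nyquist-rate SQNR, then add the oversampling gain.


Step 1 — baseline SQNR at Nyquist:
SQNR_base = 6.02*N + 1.76
          = 6.02*7 + 1.76
          = 43.9 dB

Step 2 — oversampling processing gain:
G = 10*log10(OSR) = 10*log10(4) = 6.02 dB

Step 3 — total:
SQNR_total = 43.9 + 6.02 = 49.92 dB

Base SQNR = 43.9 dB; oversampled SQNR = 49.92 dB


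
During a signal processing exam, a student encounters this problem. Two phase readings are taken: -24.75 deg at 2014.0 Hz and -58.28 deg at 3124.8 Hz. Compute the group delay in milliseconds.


Group delay from phase difference:
tau = -d(phi)/d(omega)
d(phi) = -33.53 deg = -0.585209 rad
d(omega) = 2*pi*(3124.8 - 2014.0) = 6979.3622 rad/s
tau = -(-0.585209) / 6979.3622
    = 0.0838 ms

0.0838 ms


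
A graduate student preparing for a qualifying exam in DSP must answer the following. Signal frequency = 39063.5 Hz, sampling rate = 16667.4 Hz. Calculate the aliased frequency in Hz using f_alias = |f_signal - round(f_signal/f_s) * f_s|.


Compute the nearest integer multiple of fs to the signal:
n = round(39063.5 / 16667.4) = 2
f_alias = |39063.5 - 2 * 16667.4|
        = |39063.5 - 33334.8|
        = 5728.7 Hz

5728.7


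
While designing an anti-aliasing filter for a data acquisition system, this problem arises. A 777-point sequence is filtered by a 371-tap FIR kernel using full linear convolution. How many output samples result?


Linear convolution output length:
L = N + M - 1
  = 777 + 371 - 1
  = 1147 samples

1147


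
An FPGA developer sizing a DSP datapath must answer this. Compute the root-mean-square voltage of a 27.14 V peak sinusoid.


RMS voltage for a sinusoidal waveform:
V_rms = V_peak / sqrt(2)
      = 27.14 / 1.414214
      = 19.191 V

19.191 V


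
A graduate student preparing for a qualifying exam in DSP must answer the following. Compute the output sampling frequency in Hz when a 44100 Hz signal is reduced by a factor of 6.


Decimation reduces the sample rate:
fs_out = fs_in / M
       = 44100 / 6
       = 7350.0 Hz

7350.0 Hz


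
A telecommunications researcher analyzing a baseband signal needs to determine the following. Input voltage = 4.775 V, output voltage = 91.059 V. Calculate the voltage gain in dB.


Voltage gain in dB:
G = 20 * log10(Vout / Vin)
  = 20 * log10(91.059 / 4.775)
  = 20 * log10(19.069948)
  = 20 * 1.28035
  = 25.61 dB

25.61 dB


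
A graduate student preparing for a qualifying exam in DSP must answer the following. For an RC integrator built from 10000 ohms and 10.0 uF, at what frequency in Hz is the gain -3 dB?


Cutoff frequency of a first-order RC filter:
fc = 1 / (2 * pi * R * C)
C = 10.0 uF = 1e-05 F
fc = 1 / (2 * pi * 10000 * 1e-05)
   = 1 / 0.62831853071796
   = 1.591549 Hz

1.591549 Hz


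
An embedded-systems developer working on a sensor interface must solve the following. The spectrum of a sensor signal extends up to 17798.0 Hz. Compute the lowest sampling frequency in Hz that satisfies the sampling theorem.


The Nyquist rate is twice the maximum frequency component.
fs_min = 2 * fmax
      = 2 * 17798.0
      = 35596.0 Hz

35596.0


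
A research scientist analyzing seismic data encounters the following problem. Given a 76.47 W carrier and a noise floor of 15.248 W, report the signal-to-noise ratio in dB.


SNR in decibels:
SNR = 10 * log10(Ps / Pn)
    = 10 * log10(76.47 / 15.248)
    = 10 * log10(5.0151)
    = 10 * 0.7003
    = 7.0 dB

7.0 dB


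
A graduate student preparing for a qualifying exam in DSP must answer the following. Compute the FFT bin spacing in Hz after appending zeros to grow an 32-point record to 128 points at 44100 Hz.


Frequency resolution after zero-padding:
N_padded = 32 * 4 = 128
df = fs / N_padded
   = 44100 / 128
   = 344.5312 Hz

344.5312 Hz


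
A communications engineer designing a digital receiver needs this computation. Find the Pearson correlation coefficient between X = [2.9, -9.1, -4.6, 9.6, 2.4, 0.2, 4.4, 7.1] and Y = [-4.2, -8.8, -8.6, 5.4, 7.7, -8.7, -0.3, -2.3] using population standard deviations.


Pearson correlation coefficient (population):
r = cov(X,Y) / (std(X) * std(Y))
Mean X = 1.6125, Mean Y = -2.475
Cov(X,Y) = 23.789688
Std(X) = 5.693294, Std(Y) = 6.016176
r = 0.6946

0.6946


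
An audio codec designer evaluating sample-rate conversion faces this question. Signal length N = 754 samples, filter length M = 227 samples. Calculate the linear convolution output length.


Linear convolution output length:
L = N + M - 1
  = 754 + 227 - 1
  = 980 samples

980


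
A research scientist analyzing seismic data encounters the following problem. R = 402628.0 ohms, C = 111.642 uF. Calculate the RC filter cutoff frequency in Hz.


Cutoff frequency of a first-order RC filter:
fc = 1 / (2 * pi * R * C)
C = 111.642 uF = 0.000111642 F
fc = 1 / (2 * pi * 402628.0 * 0.000111642)
   = 1 / 282.4304058847
   = 0.003541 Hz

0.003541 Hz


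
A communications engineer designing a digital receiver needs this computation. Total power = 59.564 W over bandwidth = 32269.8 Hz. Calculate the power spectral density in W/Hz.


Power spectral density:
PSD = P / BW
    = 59.564 / 32269.8
    = 0.00184581 W/Hz

0.00184581 W/Hz


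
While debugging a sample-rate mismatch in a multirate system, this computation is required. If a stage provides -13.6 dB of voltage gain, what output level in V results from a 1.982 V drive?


Output voltage from dB gain:
V_out = V_in * 10^(gain_dB / 20)
      = 1.982 * 10^(-13.6 / 20)
      = 1.982 * 0.20893
      = 0.4141 V

0.4141 V


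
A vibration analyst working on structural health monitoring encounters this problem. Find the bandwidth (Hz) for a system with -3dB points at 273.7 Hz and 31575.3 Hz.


Bandwidth is the difference of -3dB frequencies:
BW = f_high - f_low
   = 31575.3 - 273.7
   = 31301.6 Hz

31301.6 Hz


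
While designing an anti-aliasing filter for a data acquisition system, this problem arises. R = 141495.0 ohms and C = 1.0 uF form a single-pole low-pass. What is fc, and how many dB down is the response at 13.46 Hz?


Step 1 — cutoff frequency:
fc = 1 / (2*pi*R*C)
C = 1.0 uF = 1e-06 F
fc = 1 / (2*pi*141495.0*1e-06)
   = 1.12481 Hz

Step 2 — magnitude at f = 13.46 Hz:
|H(f)| = 1 / sqrt(1 + (f/fc)^2)
f/fc = 13.46 / 1.12481 = 11.966465
|H| = 1 / sqrt(1 + 143.196285) = 0.0832766
|H|_dB = 20*log10(0.0832766) = -21.59 dB

fc = 1.12481 Hz; |H(13.46 Hz)| = -21.59 dB


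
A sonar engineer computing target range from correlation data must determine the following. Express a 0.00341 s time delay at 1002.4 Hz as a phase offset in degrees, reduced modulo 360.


Phase shift from frequency and time delay:
phi = 360 * f * t_delay
    = 360 * 1002.4 * 0.00341
    = 1230.55 degrees
    mod 360 = 150.55 degrees

150.55 degrees


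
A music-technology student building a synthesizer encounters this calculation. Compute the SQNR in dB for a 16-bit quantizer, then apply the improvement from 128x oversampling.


Step 1 — baseline SQNR at Nyquist:
SQNR_base = 6.02*N + 1.76
          = 6.02*16 + 1.76
          = 98.08 dB

Step 2 — oversampling processing gain:
G = 10*log10(OSR) = 10*log10(128) = 21.07 dB

Step 3 — total:
SQNR_total = 98.08 + 21.07 = 119.15 dB

Base SQNR = 98.08 dB; oversampled SQNR = 119.15 dB


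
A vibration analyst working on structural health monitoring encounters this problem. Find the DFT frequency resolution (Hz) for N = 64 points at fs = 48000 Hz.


DFT frequency resolution:
df = fs / N
   = 48000 / 64
   = 750.0 Hz

750.0 Hz


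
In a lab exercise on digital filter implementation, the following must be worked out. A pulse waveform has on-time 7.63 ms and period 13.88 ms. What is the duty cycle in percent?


Duty cycle as a percentage:
DC = (t_on / T) * 100
   = (7.63 / 13.88) * 100
   = 0.549712 * 100
   = 54.97 %

54.97 %


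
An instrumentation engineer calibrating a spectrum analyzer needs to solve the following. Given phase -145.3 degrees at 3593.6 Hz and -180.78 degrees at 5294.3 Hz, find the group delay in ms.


Group delay from phase difference:
tau = -d(phi)/d(omega)
d(phi) = -35.48 deg = -0.619243 rad
d(omega) = 2*pi*(5294.3 - 3593.6) = 10685.8133 rad/s
tau = -(-0.619243) / 10685.8133
    = 0.0579 ms

0.0579 ms


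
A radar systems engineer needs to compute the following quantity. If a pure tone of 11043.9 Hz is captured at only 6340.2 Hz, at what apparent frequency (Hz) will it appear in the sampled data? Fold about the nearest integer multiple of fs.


Compute the nearest integer multiple of fs to the signal:
n = round(11043.9 / 6340.2) = 2
f_alias = |11043.9 - 2 * 6340.2|
        = |11043.9 - 12680.4|
        = 1636.5 Hz

1636.5


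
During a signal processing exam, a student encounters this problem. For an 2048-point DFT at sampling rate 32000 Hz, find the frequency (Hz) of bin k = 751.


Frequency of DFT bin k:
f_k = k * fs / N
    = 751 * 32000 / 2048
    = 24032000 / 2048
    = 11734.375 Hz

11734.375 Hz


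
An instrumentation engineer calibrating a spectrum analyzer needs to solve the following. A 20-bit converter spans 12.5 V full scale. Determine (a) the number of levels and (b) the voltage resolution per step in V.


Step 1 — number of quantization levels:
L = 2^N = 2^20 = 1048576

Step 2 — LSB step size:
delta = Vfs / L
      = 12.5 / 1048576
      = 1.192e-05 V

Levels = 1048576; step size = 1.192e-05 V


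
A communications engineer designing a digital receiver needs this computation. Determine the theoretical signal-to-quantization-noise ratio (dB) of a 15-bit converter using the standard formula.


Theoretical SNR for a full-scale sinusoid:
SNR = 6.02 * N + 1.76
    = 6.02 * 15 + 1.76
    = 90.3 + 1.76
    = 92.06 dB

92.06 dB


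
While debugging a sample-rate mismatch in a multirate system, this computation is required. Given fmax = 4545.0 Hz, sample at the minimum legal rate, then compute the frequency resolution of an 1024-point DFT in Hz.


Step 1 — Nyquist sampling rate:
fs = 2 * fmax = 2 * 4545.0 = 9090.0 Hz

Step 2 — DFT bin spacing:
df = fs / N = 9090.0 / 1024 = 8.877 Hz

8.877 Hz


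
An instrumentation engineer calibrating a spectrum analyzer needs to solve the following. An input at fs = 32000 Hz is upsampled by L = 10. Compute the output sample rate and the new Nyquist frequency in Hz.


Step 1 — output sample rate after interpolation by L:
fs_out = L * fs_in = 10 * 32000 = 320000 Hz

Step 2 — Nyquist frequency of the output stream:
f_Nyq = fs_out / 2 = 320000 / 2 = 160000.0 Hz

fs_out = 320000 Hz; f_Nyquist = 160000.0 Hz


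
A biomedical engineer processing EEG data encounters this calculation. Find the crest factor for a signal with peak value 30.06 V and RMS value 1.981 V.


Crest factor is the ratio of peak to RMS:
CF = V_peak / V_rms
   = 30.06 / 1.981
   = 15.1742

15.1742


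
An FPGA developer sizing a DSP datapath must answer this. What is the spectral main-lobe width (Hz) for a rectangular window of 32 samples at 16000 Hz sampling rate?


Main lobe width for a rectangular window:
Width = 2 * fs / N
      = 2 * 16000 / 32
      = 32000 / 32
      = 1000.0 Hz

1000.0 Hz


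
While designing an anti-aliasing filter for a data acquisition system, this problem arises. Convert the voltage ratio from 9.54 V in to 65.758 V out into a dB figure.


Voltage gain in dB:
G = 20 * log10(Vout / Vin)
  = 20 * log10(65.758 / 9.54)
  = 20 * log10(6.892872)
  = 20 * 0.8384
  = 16.77 dB

16.77 dB


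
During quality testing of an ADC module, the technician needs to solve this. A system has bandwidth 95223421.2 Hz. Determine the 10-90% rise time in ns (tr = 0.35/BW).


Rise time from bandwidth relationship:
tr = 0.35 / BW
   = 0.35 / 95223421.2
   = 3.675566322e-09 s
   = 3.6756 ns

3.6756 ns


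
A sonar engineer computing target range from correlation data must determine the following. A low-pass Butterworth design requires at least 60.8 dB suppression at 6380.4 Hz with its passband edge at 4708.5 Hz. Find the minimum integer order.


Butterworth filter order formula:
n = log10(10^(A/10) - 1) / (2 * log10(f_stop/f_pass))
10^(60.8/10) - 1 = 1202263.4346
f_stop/f_pass = 6380.4 / 4708.5 = 1.3551
n = 23.0364 -> ceil = 24

24


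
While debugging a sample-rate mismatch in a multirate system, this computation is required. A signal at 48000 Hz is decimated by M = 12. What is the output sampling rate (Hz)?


Decimation reduces the sample rate:
fs_out = fs_in / M
       = 48000 / 12
       = 4000.0 Hz

4000.0 Hz


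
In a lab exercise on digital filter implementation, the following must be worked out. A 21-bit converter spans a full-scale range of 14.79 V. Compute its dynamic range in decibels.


Dynamic range from full-scale to LSB:
V_min = V_max / 2^bits = 14.79 / 2^21
DR = 20 * log10(V_max / V_min)
   = 20 * log10(2^21)
   = 20 * 21 * log10(2)
   = 126.43 dB

126.43 dB


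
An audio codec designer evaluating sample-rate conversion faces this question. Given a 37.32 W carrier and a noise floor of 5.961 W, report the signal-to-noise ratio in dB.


SNR in decibels:
SNR = 10 * log10(Ps / Pn)
    = 10 * log10(37.32 / 5.961)
    = 10 * log10(6.2607)
    = 10 * 0.7966
    = 7.97 dB

7.97 dB


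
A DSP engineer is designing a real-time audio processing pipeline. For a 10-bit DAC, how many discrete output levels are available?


Number of quantization levels = 2^N
= 2^10
= 1024

1024


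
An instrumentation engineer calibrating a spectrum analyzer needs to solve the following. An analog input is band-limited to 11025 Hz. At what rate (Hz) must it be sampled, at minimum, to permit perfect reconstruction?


The Nyquist rate is twice the maximum frequency component.
fs_min = 2 * fmax
      = 2 * 11025
      = 22050 Hz

22050


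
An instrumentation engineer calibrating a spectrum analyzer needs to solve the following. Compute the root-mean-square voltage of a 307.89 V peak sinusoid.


RMS voltage for a sinusoidal waveform:
V_rms = V_peak / sqrt(2)
      = 307.89 / 1.414214
      = 217.711 V

217.711 V


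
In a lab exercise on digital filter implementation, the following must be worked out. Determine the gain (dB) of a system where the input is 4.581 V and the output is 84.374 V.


Voltage gain in dB:
G = 20 * log10(Vout / Vin)
  = 20 * log10(84.374 / 4.581)
  = 20 * log10(18.418249)
  = 20 * 1.265248
  = 25.3 dB

25.3 dB


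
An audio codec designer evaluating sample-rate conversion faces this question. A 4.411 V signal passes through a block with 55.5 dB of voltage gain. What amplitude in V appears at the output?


Output voltage from dB gain:
V_out = V_in * 10^(gain_dB / 20)
      = 4.411 * 10^(55.5 / 20)
      = 4.411 * 595.662144
      = 2627.4657 V

2627.4657 V


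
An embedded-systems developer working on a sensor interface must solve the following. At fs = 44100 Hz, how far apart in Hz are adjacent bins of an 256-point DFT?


DFT frequency resolution:
df = fs / N
   = 44100 / 256
   = 172.2656 Hz

172.2656 Hz


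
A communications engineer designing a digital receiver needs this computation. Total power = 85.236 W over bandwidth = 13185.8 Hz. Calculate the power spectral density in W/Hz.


Power spectral density:
PSD = P / BW
    = 85.236 / 13185.8
    = 0.00646423 W/Hz

0.00646423 W/Hz


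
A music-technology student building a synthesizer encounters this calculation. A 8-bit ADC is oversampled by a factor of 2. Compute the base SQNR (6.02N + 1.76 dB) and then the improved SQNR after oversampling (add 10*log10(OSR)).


Step 1 — baseline SQNR at Nyquist:
SQNR_base = 6.02*N + 1.76
          = 6.02*8 + 1.76
          = 49.92 dB

Step 2 — oversampling processing gain:
G = 10*log10(OSR) = 10*log10(2) = 3.01 dB

Step 3 — total:
SQNR_total = 49.92 + 3.01 = 52.93 dB

Base SQNR = 49.92 dB; oversampled SQNR = 52.93 dB


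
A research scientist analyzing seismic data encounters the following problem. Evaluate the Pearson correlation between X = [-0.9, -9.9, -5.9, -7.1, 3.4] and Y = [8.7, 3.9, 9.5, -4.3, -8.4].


Pearson correlation coefficient (population):
r = cov(X,Y) / (std(X) * std(Y))
Mean X = -4.08, Mean Y = 1.88
Cov(X,Y) = -12.4336
Std(X) = 4.740633, Std(Y) = 7.106729
r = -0.3691

-0.3691


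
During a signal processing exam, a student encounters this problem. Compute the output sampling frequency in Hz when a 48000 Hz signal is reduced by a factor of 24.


Decimation reduces the sample rate:
fs_out = fs_in / M
       = 48000 / 24
       = 2000.0 Hz

2000.0 Hz


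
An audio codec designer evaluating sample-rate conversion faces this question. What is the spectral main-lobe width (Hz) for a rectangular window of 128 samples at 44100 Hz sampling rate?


Main lobe width for a rectangular window:
Width = 2 * fs / N
      = 2 * 44100 / 128
      = 88200 / 128
      = 689.062 Hz

689.062 Hz


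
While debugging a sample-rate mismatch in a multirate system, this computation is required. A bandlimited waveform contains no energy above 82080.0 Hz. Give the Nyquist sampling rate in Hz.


The Nyquist rate is twice the maximum frequency component.
fs_min = 2 * fmax
      = 2 * 82080.0
      = 164160.0 Hz

164160.0


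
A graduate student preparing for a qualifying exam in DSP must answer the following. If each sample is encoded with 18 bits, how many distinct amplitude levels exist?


Number of quantization levels = 2^N
= 2^18
= 262144

262144


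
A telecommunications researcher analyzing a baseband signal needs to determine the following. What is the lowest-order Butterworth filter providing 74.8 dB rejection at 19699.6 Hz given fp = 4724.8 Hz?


Butterworth filter order formula:
n = log10(10^(A/10) - 1) / (2 * log10(f_stop/f_pass))
10^(74.8/10) - 1 = 30199516.204
f_stop/f_pass = 19699.6 / 4724.8 = 4.1694
n = 6.0315 -> ceil = 7

7


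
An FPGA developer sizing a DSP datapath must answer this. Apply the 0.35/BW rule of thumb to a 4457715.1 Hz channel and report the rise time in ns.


Rise time from bandwidth relationship:
tr = 0.35 / BW
   = 0.35 / 4457715.1
   = 7.851556058e-08 s
   = 78.5156 ns

78.5156 ns


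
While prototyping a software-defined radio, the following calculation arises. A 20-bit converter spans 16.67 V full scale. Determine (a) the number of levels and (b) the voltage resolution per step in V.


Step 1 — number of quantization levels:
L = 2^N = 2^20 = 1048576

Step 2 — LSB step size:
delta = Vfs / L
      = 16.67 / 1048576
      = 1.59e-05 V

Levels = 1048576; step size = 1.59e-05 V


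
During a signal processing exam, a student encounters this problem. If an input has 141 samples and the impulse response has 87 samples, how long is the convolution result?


Linear convolution output length:
L = N + M - 1
  = 141 + 87 - 1
  = 227 samples

227


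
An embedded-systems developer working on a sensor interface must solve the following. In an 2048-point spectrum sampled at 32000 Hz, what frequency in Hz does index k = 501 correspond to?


Frequency of DFT bin k:
f_k = k * fs / N
    = 501 * 32000 / 2048
    = 16032000 / 2048
    = 7828.125 Hz

7828.125 Hz


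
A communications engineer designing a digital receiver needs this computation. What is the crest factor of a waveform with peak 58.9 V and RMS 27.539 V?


Crest factor is the ratio of peak to RMS:
CF = V_peak / V_rms
   = 58.9 / 27.539
   = 2.1388

2.1388


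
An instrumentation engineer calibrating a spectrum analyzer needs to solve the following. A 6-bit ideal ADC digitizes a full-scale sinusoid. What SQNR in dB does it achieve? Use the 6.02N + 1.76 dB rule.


Theoretical SNR for a full-scale sinusoid:
SNR = 6.02 * N + 1.76
    = 6.02 * 6 + 1.76
    = 36.12 + 1.76
    = 37.88 dB

37.88 dB


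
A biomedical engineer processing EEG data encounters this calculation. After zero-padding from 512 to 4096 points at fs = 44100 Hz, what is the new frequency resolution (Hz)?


Frequency resolution after zero-padding:
N_padded = 512 * 8 = 4096
df = fs / N_padded
   = 44100 / 4096
   = 10.7666 Hz

10.7666 Hz


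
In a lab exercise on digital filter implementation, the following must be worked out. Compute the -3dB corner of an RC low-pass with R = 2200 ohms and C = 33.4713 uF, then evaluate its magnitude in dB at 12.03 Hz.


Step 1 — cutoff frequency:
fc = 1 / (2*pi*R*C)
C = 33.4713 uF = 3.34713e-05 F
fc = 1 / (2*pi*2200*3.34713e-05)
   = 2.16135 Hz

Step 2 — magnitude at f = 12.03 Hz:
|H(f)| = 1 / sqrt(1 + (f/fc)^2)
f/fc = 12.03 / 2.16135 = 5.565966
|H| = 1 / sqrt(1 + 30.979978) = 0.176832
|H|_dB = 20*log10(0.176832) = -15.05 dB

fc = 2.16135 Hz; |H(12.03 Hz)| = -15.05 dB
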